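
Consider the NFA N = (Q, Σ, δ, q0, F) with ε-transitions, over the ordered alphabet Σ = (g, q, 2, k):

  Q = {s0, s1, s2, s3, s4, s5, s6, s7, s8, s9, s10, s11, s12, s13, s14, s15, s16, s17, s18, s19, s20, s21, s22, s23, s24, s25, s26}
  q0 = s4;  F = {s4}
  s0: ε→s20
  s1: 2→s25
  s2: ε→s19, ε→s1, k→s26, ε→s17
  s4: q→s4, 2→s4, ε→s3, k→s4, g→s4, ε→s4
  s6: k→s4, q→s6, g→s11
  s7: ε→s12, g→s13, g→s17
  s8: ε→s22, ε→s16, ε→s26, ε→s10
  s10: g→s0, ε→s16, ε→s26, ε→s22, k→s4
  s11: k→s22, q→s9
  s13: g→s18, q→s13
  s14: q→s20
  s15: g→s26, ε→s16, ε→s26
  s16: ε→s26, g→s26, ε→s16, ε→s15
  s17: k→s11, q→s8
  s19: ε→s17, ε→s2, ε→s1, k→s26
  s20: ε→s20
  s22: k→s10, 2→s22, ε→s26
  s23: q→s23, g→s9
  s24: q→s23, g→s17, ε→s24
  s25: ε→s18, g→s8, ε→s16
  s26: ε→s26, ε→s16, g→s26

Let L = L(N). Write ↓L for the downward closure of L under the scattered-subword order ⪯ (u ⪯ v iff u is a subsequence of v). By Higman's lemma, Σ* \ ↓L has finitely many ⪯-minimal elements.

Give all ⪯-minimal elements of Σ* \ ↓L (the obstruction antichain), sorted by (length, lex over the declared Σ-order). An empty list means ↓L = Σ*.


A = [].

|Q|=27, |F|=1, |δ|=60 (29 ε).
min D↑ (1 st, q0=0, F={}): 0:g→0,q→0,2→0,k→0 [Hopcroft].
L(D↑) = ∅ ⇒ ↓L = Σ*.


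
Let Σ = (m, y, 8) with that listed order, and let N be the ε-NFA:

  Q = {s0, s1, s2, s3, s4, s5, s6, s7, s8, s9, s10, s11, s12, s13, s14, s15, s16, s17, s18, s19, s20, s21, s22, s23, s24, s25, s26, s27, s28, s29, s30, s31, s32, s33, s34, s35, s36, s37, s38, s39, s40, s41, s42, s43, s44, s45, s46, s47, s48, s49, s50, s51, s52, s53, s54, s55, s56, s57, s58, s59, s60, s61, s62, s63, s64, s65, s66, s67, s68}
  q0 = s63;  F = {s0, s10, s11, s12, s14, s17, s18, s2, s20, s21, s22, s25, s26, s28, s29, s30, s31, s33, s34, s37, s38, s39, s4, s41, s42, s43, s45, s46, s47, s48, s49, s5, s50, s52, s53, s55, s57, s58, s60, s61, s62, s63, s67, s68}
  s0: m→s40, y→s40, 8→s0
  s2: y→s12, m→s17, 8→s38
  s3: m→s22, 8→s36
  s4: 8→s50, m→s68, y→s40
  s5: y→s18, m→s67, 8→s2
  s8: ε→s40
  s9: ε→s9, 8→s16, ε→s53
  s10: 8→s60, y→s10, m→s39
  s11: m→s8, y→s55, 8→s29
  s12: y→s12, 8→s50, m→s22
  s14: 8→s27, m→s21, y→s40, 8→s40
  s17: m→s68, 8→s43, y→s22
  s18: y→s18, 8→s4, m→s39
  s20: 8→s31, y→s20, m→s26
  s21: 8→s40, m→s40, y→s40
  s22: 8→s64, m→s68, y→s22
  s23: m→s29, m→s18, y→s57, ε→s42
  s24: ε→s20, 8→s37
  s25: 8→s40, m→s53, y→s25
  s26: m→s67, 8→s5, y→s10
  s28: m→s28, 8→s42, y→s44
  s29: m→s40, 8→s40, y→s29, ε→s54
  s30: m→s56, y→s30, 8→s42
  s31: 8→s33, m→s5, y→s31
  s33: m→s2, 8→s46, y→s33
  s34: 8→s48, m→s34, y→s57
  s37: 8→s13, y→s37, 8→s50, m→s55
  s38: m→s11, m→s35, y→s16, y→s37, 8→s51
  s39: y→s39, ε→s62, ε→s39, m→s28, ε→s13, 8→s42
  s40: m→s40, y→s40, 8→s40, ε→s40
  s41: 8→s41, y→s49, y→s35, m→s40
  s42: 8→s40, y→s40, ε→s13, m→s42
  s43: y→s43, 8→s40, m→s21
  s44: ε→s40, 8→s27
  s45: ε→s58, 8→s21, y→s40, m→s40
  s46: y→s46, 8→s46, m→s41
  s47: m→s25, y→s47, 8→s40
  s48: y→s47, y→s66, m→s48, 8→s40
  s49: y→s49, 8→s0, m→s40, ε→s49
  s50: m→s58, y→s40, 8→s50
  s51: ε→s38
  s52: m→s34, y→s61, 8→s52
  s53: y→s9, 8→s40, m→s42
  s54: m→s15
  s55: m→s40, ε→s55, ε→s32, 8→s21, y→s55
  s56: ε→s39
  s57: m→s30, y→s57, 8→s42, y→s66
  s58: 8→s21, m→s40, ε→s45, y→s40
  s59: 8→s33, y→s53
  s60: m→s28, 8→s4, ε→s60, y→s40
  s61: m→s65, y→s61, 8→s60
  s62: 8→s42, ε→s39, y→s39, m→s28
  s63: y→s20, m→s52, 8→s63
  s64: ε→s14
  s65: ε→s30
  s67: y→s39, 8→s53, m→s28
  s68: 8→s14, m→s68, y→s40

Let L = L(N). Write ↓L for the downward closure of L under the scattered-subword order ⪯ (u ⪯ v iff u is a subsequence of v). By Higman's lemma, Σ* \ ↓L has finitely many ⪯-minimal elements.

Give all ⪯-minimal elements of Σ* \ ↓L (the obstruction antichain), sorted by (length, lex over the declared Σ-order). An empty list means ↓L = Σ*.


A = [mm88, my8y, ymmmy, y888mm].

|Q|=69, |F|=44, |δ|=176 (23 ε).
min D↑ (43 st, q0=0, F={17}): 0:m→1,y→2,8→0 1:m→3,y→4,8→1 2:m→5,y→2,8→6 3:m→3,y→7,8→8 4:m→9,y→4,8→10 5:m→11,y→12,8→13 6:m→13,y→6,8→14 7:m→9,y→7,8→15 8:m→8,y→16,8→17 9:m→18,y→9,8→15 10:m→19,y→17,8→20 11:m→19,y→18,8→21 12:m→18,y→12,8→10 13:m→11,y→22,8→23 14:m→23,y→14,8→24 15:m→15,y→17,8→17 16:m→25,y→16,8→17 17:m→17,y→17,8→17 18:m→19,y→18,8→15 19:m→19,y→17,8→15 20:m→26,y→17,8→27 21:m→15,y→21,8→17 22:m→18,y→22,8→20 23:m→28,y→29,8→30 24:m→31,y→24,8→24 25:m→21,y→25,8→17 26:m→26,y→17,8→32 27:m→33,y→17,8→27 28:m→26,y→34,8→35 29:m→34,y→29,8→27 30:m→36,y→37,8→30 31:m→17,y→38,8→31 32:m→39,y→17,8→17 33:m→17,y→17,8→39 34:m→26,y→34,8→32 35:m→39,y→35,8→17 36:m→17,y→40,8→41 37:m→40,y→37,8→27 38:m→17,y→38,8→42 39:m→17,y→17,8→17 40:m→17,y→40,8→39 41:m→17,y→41,8→17 42:m→17,y→17,8→42 [Hopcroft].
'mm88': N↓-sim [60, 55, 38, 18, 3] end={s16,s27,s40} rej; 4/4 del acc.
'my8y': run [60, 55, 42, 17, 3] end={s27,s40,s44} rej; 4/4 deletions ∈↓L.
'ymmmy': N↓-sim [60, 56, 48, 30, 11, 3] end={s27,s40,s44} — reject; 5/5 single-dels accept.
'y888mm': |S_i|=[60, 56, 45, 36, 26, 15, 3] end={s15,s40,s8} rej; 6/6 deletions ∈↓L.
4 obstructions.


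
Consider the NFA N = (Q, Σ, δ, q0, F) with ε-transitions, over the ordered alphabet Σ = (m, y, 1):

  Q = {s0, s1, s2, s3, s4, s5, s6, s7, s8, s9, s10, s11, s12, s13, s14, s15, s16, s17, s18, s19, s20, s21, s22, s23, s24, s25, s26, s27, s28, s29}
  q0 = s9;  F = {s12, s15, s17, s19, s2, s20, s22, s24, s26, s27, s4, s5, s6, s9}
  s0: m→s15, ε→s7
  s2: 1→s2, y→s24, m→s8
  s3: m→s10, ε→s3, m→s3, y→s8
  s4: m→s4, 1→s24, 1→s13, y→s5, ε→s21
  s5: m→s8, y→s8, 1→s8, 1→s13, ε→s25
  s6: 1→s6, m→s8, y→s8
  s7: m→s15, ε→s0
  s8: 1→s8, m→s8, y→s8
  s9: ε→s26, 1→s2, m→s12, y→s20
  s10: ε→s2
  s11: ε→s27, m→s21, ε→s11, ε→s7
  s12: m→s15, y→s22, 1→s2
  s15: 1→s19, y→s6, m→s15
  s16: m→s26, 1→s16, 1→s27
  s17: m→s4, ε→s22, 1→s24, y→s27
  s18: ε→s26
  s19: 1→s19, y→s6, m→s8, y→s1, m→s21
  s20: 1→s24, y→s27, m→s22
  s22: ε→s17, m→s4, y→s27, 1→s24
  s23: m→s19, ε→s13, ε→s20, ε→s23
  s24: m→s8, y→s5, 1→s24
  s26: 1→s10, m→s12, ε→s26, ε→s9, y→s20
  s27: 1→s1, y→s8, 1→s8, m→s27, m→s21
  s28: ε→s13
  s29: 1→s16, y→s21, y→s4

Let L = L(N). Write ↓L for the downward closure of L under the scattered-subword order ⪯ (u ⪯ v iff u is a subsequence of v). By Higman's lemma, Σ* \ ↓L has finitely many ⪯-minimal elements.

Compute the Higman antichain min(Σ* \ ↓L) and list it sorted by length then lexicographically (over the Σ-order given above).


A = [1m, yyy, yy1, mmym, mmyy].

|Q|=30, |F|=14, |δ|=83 (19 ε).
min D↑ (13 st, q0=0, F={8}): 0:m→1,y→2,1→3 1:m→4,y→5,1→3 2:m→5,y→6,1→7 3:m→8,y→7,1→3 4:m→4,y→9,1→10 5:m→11,y→6,1→7 6:m→6,y→8,1→8 7:m→8,y→12,1→7 8:m→8,y→8,1→8 9:m→8,y→8,1→9 10:m→8,y→9,1→10 11:m→11,y→12,1→7 12:m→8,y→8,1→8 [Hopcroft].
'1m': |S_i|=[20, 11, 2] end={s21,s8} rej; 2/2 deletions ∈↓L.
'yyy': run [20, 13, 7, 1] end={s8} ∉↓L; 3/3 single-dels accept.
'yy1': run [20, 13, 7, 3] end={s1,s13,s8} ∉↓L; 3/3 single-dels accept.
'mmym': |S_i|=[20, 16, 12, 6, 1] end={s8} rej; 4/4 deletions ∈↓L.
'mmyy': |S_i|=[20, 16, 12, 6, 1] end={s8} ∉↓L; 4/4 single-dels accept.
5 words, ⪯-incomp.


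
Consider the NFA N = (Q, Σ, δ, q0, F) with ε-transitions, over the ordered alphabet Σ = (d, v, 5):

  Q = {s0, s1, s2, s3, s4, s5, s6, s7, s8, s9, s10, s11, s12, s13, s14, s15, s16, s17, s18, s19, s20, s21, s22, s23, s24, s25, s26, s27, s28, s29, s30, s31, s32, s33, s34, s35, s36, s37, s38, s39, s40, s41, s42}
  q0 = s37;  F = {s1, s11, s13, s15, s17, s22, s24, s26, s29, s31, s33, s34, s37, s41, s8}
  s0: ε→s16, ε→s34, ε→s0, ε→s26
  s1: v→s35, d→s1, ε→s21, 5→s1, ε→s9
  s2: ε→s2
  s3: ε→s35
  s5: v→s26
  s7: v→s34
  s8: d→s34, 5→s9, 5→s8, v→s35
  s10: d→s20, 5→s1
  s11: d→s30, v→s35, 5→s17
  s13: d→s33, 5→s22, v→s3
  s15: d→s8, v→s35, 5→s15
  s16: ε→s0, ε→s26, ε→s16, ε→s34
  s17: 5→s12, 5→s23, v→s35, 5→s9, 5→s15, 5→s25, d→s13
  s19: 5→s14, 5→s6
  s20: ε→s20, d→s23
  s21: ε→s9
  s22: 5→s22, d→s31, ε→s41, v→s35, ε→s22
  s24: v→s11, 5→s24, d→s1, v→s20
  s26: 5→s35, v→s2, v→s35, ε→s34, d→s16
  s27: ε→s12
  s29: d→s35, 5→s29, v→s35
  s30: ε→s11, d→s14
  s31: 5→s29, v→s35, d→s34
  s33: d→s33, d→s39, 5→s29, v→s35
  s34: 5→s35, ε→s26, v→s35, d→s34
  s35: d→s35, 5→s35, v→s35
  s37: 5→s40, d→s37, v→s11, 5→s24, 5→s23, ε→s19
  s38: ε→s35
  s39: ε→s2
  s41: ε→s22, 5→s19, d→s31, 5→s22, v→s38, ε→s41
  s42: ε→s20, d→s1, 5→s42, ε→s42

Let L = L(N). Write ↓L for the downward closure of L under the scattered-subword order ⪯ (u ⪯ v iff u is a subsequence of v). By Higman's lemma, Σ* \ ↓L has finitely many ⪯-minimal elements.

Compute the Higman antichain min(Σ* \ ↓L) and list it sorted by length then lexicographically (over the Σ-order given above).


|Q|=43, |F|=15, |δ|=96 (27 ε).
min D↑ (14 st, q0=0, F={3}): 0:d→0,v→1,5→2 1:d→1,v→3,5→4 2:d→5,v→1,5→2 3:d→3,v→3,5→3 4:d→6,v→3,5→7 5:d→5,v→3,5→5 6:d→8,v→3,5→9 7:d→10,v→3,5→7 8:d→8,v→3,5→11 9:d→12,v→3,5→9 10:d→13,v→3,5→10 11:d→3,v→3,5→11 12:d→13,v→3,5→11 13:d→13,v→3,5→3 (ε-aug+det+¬).
'vv': |S_i|=[33, 28, 4] end={s2,s3,s35,s38} ∉↓L; 2/2 del acc.
'5dv': |S_i|=[33, 32, 29, 4] end={s2,s3,s35,s38} ∉↓L; 3/3 del acc.
'v5dd5d': |S_i|=[33, 28, 25, 20, 10, 2, 1] end={s35} ∉↓L; 6/6 single-dels accept.
'v55dd5': N↓-sim [33, 28, 25, 20, 10, 6, 1] end={s35} — reject; 6/6 del acc.
4 words, ⪯-incomp.

Antichain: [vv, 5dv, v5dd5d, v55dd5].


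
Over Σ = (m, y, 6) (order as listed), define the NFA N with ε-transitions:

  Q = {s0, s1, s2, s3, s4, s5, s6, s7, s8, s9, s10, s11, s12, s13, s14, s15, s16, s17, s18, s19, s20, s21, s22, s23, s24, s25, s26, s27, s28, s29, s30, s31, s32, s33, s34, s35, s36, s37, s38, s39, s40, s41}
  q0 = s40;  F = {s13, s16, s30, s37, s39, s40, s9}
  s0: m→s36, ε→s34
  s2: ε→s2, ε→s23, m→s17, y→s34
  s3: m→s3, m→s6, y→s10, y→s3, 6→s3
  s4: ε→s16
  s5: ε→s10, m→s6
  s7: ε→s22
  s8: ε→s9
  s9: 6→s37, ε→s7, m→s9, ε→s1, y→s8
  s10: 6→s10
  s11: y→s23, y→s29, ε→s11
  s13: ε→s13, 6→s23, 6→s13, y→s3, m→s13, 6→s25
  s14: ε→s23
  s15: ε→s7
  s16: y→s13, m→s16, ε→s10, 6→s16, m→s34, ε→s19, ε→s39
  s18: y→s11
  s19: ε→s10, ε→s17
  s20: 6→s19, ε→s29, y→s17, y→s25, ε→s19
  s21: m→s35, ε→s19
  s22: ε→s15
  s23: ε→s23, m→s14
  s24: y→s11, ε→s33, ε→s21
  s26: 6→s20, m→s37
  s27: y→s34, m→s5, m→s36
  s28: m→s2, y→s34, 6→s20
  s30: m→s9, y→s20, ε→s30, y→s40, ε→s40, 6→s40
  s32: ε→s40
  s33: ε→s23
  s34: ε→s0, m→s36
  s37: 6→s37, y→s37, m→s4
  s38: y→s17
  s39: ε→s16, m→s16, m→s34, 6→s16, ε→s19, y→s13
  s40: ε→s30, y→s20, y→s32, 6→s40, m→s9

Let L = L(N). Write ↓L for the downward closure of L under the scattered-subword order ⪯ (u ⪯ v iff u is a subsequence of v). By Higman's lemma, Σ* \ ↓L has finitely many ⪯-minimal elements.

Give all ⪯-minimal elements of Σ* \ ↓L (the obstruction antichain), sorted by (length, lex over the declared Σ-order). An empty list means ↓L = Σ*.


min(Σ*\↓L) = [m6myy].

|Q|=42, |F|=7, |δ|=89 (33 ε).
min D↑ (6 st, q0=0, F={5}): 0:m→1,y→0,6→0 1:m→1,y→1,6→2 2:m→3,y→2,6→2 3:m→3,y→4,6→3 4:m→4,y→5,6→4 5:m→5,y→5,6→5.
'm6myy': |S_i|=[27, 22, 16, 15, 7, 3] end={s10,s3,s6} rej; 5/5 deletions ∈↓L.
1 minimals (antichain).


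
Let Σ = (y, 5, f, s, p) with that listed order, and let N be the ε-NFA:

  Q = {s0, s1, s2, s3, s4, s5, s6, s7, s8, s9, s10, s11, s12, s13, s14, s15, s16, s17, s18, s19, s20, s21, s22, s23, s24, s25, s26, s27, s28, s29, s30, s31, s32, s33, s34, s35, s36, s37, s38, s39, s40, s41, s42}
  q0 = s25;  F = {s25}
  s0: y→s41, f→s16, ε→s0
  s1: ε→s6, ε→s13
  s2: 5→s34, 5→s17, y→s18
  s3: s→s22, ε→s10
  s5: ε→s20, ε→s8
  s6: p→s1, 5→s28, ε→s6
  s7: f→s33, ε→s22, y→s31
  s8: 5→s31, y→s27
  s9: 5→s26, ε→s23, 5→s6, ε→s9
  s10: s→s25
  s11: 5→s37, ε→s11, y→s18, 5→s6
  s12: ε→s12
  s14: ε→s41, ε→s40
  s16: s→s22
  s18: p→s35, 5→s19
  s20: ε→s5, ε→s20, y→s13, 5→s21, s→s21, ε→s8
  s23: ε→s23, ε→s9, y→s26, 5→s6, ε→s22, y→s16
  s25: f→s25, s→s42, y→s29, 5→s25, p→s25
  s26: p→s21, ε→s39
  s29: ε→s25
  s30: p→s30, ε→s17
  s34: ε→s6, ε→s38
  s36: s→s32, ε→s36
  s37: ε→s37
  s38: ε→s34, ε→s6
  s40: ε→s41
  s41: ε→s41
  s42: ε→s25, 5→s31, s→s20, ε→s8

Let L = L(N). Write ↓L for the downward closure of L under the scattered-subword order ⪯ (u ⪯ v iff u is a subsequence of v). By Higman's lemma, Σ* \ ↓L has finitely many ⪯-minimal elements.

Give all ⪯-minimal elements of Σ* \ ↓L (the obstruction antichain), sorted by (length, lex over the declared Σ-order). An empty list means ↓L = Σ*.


min(Σ*\↓L) = [].

|Q|=43, |F|=1, |δ|=70 (33 ε).
min D↑ (1 st, q0=0, F={}): 0:y→0,5→0,f→0,s→0,p→0.
L(D↑) = ∅; no obstructions.


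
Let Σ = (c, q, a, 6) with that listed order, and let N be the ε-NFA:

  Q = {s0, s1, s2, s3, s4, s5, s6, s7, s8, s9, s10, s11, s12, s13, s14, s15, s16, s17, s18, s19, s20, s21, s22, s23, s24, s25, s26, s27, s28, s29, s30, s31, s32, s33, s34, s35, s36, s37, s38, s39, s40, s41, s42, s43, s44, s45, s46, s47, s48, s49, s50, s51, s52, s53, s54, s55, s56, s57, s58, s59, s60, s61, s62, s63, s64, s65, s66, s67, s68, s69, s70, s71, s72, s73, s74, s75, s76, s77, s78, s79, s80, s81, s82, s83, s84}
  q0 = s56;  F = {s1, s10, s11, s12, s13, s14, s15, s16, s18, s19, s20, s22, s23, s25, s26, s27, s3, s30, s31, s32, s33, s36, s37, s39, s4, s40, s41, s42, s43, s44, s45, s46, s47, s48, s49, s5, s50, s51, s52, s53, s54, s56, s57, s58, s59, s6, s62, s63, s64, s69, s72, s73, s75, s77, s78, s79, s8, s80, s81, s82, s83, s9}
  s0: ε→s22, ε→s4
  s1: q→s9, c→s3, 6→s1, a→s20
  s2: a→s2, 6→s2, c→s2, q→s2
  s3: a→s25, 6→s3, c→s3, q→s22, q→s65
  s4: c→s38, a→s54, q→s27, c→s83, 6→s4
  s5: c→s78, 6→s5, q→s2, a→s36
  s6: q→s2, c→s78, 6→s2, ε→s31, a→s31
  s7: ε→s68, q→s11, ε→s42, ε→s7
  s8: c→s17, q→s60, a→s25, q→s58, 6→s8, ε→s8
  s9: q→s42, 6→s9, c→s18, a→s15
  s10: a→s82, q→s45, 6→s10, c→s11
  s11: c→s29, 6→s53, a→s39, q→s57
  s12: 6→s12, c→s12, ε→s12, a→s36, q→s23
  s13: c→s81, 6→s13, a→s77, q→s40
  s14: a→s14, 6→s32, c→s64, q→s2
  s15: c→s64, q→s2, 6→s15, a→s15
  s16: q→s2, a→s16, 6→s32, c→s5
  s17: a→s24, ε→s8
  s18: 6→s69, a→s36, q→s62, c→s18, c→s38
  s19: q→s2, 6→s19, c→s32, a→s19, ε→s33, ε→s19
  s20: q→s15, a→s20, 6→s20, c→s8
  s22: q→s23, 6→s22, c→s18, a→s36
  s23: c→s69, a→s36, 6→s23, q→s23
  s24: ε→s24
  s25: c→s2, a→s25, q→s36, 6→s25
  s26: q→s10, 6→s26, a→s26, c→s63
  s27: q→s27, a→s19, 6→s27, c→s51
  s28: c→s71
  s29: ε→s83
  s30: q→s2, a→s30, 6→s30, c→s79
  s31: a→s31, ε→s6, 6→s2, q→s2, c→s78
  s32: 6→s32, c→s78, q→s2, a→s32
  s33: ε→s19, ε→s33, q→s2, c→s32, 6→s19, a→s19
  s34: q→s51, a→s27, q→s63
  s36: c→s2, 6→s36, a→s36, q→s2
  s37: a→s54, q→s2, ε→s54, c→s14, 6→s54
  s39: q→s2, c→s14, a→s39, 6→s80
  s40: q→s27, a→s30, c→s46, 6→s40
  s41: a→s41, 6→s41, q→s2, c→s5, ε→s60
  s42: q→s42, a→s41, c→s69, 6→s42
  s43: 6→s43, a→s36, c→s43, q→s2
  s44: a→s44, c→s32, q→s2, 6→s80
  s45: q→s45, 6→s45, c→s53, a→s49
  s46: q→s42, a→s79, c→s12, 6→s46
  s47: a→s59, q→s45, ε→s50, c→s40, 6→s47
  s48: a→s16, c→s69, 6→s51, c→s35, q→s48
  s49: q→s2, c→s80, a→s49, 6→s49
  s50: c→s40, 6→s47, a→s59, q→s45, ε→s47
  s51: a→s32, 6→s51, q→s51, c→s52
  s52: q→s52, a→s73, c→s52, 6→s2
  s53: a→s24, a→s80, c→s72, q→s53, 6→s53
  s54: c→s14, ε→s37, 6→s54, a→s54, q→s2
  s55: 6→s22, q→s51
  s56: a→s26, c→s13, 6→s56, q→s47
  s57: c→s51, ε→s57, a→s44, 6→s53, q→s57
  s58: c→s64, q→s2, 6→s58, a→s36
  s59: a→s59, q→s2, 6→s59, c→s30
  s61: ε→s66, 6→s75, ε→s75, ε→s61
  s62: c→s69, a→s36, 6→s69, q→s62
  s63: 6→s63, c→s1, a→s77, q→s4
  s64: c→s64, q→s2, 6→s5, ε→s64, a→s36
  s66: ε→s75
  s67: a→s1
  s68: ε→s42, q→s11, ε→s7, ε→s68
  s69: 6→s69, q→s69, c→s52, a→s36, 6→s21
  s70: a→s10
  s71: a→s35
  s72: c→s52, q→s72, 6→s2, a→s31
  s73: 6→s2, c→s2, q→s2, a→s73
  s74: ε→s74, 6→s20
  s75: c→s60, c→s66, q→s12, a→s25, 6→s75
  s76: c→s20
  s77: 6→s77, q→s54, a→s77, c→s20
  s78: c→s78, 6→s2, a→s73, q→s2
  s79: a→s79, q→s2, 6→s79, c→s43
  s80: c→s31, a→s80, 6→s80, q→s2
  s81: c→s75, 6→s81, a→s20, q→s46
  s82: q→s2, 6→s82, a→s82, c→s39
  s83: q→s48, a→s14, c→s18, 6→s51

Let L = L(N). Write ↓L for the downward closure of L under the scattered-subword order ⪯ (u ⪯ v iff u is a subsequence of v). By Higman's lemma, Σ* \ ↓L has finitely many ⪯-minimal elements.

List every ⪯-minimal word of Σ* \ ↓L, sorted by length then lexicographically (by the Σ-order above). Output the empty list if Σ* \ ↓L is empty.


|Q|=85, |F|=62, |δ|=306 (31 ε).
min D↑ (59 st, q0=0, F={19}): 0:c→1,q→2,a→3,6→0 1:c→4,q→5,a→6,6→1 2:c→5,q→7,a→8,6→2 3:c→9,q→10,a→3,6→3 4:c→11,q→12,a→13,6→4 5:c→12,q→14,a→15,6→5 6:c→13,q→16,a→6,6→6 7:c→17,q→7,a→18,6→7 8:c→15,q→19,a→8,6→8 9:c→20,q→21,a→6,6→9 10:c→22,q→7,a→23,6→10 11:c→11,q→24,a→25,6→11 12:c→24,q→26,a→27,6→12 13:c→28,q→29,a→13,6→13 14:c→30,q→14,a→31,6→14 15:c→27,q→19,a→15,6→15 16:c→32,q→19,a→16,6→16 17:c→33,q→17,a→34,6→17 18:c→34,q→19,a→18,6→18 19:c→19,q→19,a→19,6→19 20:c→35,q→36,a→13,6→20 21:c→37,q→14,a→16,6→21 22:c→37,q→38,a→39,6→17 23:c→39,q→19,a→23,6→23 24:c→24,q→40,a→41,6→24 25:c→19,q→41,a→25,6→25 26:c→42,q→26,a→43,6→26 27:c→44,q→19,a→27,6→27 28:c→28,q→45,a→25,6→28 29:c→46,q→19,a→29,6→29 30:c→47,q→30,a→48,6→30 31:c→48,q→19,a→31,6→31 32:c→46,q→19,a→32,6→48 33:c→47,q→33,a→49,6→19 34:c→49,q→19,a→34,6→34 35:c→35,q→50,a→25,6→35 36:c→51,q→26,a→29,6→36 37:c→51,q→52,a→32,6→30 38:c→30,q→38,a→53,6→17 39:c→32,q→19,a→39,6→34 40:c→42,q→40,a→41,6→40 41:c→19,q→19,a→41,6→41 42:c→47,q→42,a→41,6→42 43:c→54,q→19,a→43,6→43 44:c→44,q→19,a→41,6→44 45:c→46,q→19,a→41,6→45 46:c→46,q→19,a→41,6→54 47:c→47,q→47,a→55,6→19 48:c→56,q→19,a→48,6→48 49:c→56,q→19,a→49,6→19 50:c→51,q→40,a→41,6→50 51:c→51,q→57,a→41,6→42 52:c→42,q→52,a→58,6→30 53:c→48,q→19,a→53,6→34 54:c→56,q→19,a→41,6→54 55:c→19,q→19,a→55,6→19 56:c→56,q→19,a→55,6→19 57:c→42,q→57,a→41,6→42 58:c→54,q→19,a→58,6→48 [Hopcroft].
'qaq': N↓-sim [72, 58, 28, 1] end={s2} ∉↓L; 3/3 single-dels accept.
'caqq': |S_i|=[72, 63, 31, 13, 1] end={s2} — reject; 4/4 single-dels accept.
'cccac': |S_i|=[72, 63, 46, 27, 5, 1] end={s2} rej; 5/5 single-dels accept.
'qqcc6': N↓-sim [72, 58, 31, 17, 7, 1] end={s2} ∉↓L; 5/5 deletions ∈↓L.
'aqc6c6': run [72, 62, 49, 30, 16, 7, 1] end={s2} ∉↓L; 6/6 deletions ∈↓L.
5 words, ⪯-incomp.

Antichain: [qaq, caqq, cccac, qqcc6, aqc6c6].


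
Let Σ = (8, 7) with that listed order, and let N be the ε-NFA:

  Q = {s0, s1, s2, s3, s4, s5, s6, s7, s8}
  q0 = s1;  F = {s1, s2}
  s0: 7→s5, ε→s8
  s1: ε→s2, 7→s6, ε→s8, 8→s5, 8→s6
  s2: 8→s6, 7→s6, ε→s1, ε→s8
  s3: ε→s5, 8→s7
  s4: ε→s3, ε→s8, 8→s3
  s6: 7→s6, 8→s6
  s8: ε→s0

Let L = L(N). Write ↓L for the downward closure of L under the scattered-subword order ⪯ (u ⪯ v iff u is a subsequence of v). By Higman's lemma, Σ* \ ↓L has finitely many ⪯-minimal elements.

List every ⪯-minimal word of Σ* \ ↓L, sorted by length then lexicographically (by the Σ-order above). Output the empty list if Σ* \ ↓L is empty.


min(Σ*\↓L) = [8, 7].

|Q|=9, |F|=2, |δ|=19 (9 ε).
min D↑ (2 st, q0=0, F={1}): 0:8→1,7→1 1:8→1,7→1.
'8': N↓-sim [6, 2] end={s5,s6} ∉↓L; 1/1 del acc.
'7': N↓-sim [6, 2] end={s5,s6} rej; 1/1 del acc.
2 obstructions.


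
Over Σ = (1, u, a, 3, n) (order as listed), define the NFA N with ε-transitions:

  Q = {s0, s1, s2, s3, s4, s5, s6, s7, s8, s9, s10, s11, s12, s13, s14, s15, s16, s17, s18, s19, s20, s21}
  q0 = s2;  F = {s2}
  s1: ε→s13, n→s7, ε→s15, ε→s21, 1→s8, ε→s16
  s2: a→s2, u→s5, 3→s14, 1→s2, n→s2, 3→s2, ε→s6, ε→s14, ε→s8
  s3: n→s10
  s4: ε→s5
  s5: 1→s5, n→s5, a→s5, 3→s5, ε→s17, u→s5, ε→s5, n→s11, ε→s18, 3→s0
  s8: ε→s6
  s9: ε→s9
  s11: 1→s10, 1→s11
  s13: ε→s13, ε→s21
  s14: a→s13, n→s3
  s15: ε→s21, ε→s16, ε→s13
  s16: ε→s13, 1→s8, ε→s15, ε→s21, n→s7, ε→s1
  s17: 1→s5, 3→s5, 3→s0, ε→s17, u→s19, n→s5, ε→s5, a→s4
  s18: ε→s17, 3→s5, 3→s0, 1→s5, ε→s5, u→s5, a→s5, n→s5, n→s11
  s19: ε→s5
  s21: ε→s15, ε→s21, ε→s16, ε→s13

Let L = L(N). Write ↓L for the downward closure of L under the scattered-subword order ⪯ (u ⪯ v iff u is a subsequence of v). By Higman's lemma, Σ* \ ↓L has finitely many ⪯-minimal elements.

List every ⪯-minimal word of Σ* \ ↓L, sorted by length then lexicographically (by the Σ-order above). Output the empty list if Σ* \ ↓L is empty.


|Q|=22, |F|=1, |δ|=66 (31 ε).
min D↑ (2 st, q0=0, F={1}): 0:1→0,u→1,a→0,3→0,n→0 1:1→1,u→1,a→1,3→1,n→1 (ε-aug+det+¬).
'u': N↓-sim [19, 8] end={s0,s10,s11,s17,s18,s19,s4,s5} ∉↓L; 1/1 del acc.
1 minimals (antichain).

A = [u].


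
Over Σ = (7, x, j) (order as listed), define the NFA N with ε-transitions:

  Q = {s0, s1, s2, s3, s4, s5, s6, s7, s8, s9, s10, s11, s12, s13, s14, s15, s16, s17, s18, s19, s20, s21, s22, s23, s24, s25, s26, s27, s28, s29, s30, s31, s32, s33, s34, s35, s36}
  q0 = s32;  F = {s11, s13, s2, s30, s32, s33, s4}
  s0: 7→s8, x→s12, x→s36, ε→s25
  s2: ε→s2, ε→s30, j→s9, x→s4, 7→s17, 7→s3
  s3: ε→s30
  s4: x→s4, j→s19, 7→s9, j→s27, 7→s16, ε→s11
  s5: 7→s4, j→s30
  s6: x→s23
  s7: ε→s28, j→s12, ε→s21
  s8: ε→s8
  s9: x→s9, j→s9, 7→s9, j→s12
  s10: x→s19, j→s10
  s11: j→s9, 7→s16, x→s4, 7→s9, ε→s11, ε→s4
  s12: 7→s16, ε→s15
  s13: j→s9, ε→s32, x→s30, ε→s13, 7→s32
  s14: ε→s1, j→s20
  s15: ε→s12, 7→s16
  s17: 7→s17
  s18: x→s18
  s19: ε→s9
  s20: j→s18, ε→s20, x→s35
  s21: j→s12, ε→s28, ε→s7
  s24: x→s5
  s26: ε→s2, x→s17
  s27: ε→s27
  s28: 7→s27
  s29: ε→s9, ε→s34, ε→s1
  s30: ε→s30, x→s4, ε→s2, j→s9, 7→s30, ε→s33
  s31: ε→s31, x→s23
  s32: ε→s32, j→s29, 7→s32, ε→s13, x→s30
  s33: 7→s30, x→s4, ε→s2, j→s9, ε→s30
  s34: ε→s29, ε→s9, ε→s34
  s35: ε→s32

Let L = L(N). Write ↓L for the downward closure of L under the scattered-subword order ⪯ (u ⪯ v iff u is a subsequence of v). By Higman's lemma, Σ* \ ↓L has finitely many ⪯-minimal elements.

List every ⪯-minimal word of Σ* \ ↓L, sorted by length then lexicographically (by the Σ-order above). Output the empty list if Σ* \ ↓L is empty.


|Q|=37, |F|=7, |δ|=86 (36 ε).
min D↑ (4 st, q0=0, F={2}): 0:7→0,x→1,j→2 1:7→1,x→3,j→2 2:7→2,x→2,j→2 3:7→2,x→3,j→2 (ε-aug+det+¬).
'j': N↓-sim [18, 9] end={s1,s12,s15,s16,s19,s27,s29,s34,s9} rej; 1/1 single-dels accept.
'xx7': N↓-sim [18, 13, 8, 4] end={s12,s15,s16,s9} ∉↓L; 3/3 single-dels accept.
2 words, ⪯-incomp.

A = [j, xx7].


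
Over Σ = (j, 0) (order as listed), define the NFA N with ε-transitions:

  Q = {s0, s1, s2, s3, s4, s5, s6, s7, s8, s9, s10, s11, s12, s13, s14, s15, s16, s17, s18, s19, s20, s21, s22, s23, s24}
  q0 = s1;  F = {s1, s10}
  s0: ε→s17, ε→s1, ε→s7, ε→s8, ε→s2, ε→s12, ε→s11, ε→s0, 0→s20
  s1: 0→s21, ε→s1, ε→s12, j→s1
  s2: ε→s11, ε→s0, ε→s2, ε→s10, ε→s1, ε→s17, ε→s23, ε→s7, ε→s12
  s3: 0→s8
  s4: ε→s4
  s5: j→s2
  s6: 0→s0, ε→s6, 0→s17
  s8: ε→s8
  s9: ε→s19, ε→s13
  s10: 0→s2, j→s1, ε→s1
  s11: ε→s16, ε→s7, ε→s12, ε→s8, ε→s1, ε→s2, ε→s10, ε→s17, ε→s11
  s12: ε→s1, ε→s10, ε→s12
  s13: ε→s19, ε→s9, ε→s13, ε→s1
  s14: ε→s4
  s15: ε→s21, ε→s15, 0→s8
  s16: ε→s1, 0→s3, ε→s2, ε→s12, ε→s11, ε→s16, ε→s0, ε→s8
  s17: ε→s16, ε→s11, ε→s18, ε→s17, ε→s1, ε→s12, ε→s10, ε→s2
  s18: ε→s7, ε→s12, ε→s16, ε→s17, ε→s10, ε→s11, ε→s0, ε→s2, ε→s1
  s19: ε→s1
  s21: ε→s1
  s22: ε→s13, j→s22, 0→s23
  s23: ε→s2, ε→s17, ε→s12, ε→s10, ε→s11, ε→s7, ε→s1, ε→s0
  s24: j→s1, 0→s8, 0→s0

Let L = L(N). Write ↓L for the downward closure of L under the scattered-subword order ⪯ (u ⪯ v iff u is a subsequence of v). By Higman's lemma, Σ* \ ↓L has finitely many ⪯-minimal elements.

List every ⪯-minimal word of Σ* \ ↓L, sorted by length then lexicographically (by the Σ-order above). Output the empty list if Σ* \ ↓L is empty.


A = [].

|Q|=25, |F|=2, |δ|=95 (79 ε).
min D↑ (1 st, q0=0, F={}): 0:j→0,0→0 (ε-aug+det+¬).
L(D↑) = ∅ ⇒ ↓L = Σ*.


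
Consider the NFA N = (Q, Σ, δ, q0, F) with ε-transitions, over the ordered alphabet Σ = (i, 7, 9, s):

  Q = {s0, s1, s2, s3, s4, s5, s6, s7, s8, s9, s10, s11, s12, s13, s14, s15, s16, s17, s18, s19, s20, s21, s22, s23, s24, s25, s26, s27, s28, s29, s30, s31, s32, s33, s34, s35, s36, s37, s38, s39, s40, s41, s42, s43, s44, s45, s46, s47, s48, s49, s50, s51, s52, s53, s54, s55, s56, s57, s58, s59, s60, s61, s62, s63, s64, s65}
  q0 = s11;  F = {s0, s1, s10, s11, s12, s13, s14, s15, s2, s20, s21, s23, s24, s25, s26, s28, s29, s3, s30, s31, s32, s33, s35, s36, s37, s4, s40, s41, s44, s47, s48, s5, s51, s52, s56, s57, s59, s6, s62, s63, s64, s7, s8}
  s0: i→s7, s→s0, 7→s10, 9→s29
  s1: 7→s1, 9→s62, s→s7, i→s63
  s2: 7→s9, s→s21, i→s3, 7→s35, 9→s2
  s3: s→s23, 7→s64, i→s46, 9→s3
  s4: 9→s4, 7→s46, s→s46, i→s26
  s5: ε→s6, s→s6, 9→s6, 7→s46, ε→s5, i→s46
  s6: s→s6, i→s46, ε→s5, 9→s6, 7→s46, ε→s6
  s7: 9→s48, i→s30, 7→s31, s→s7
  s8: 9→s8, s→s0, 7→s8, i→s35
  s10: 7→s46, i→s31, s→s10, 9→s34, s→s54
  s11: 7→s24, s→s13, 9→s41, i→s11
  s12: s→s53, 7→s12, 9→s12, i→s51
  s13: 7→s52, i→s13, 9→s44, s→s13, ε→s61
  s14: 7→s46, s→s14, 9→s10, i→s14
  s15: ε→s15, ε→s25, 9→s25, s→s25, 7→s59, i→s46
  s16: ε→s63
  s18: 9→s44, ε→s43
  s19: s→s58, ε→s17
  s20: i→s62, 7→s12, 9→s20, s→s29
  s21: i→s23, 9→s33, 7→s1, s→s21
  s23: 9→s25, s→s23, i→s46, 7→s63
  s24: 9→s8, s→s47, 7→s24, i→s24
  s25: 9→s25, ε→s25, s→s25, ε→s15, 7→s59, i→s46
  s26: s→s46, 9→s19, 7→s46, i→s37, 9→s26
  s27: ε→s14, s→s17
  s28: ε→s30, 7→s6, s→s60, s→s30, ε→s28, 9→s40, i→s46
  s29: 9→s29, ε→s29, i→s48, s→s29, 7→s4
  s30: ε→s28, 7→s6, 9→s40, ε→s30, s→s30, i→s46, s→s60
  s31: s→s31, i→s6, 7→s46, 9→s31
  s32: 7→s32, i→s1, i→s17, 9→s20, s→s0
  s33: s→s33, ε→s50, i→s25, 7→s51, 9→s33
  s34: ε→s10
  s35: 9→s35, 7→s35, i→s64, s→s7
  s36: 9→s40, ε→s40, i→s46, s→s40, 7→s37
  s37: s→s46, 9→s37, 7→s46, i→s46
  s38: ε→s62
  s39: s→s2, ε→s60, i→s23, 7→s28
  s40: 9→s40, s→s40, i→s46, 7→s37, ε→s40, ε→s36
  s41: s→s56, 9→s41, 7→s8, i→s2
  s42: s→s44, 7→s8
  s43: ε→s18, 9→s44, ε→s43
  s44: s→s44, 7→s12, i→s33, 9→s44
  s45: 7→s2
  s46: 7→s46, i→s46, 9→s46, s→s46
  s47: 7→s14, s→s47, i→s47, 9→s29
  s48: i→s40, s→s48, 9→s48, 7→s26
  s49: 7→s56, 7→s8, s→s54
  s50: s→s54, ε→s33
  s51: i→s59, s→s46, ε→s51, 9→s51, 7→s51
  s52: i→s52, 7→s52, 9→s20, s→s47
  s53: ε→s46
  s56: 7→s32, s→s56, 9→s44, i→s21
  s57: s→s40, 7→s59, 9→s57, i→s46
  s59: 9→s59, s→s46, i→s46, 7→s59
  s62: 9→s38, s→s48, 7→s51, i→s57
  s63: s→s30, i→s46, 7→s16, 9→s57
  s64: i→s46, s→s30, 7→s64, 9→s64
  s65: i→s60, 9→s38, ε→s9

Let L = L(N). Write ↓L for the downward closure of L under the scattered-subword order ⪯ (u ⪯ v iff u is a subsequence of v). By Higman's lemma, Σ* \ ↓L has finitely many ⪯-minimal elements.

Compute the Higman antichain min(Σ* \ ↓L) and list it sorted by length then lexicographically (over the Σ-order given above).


min(Σ*\↓L) = [7s77, 9iii, s97s].

|Q|=66, |F|=43, |δ|=229 (31 ε).
min D↑ (40 st, q0=0, F={23}): 0:i→0,7→1,9→2,s→3 1:i→1,7→1,9→4,s→5 2:i→6,7→4,9→2,s→7 3:i→3,7→8,9→9,s→3 4:i→10,7→4,9→4,s→11 5:i→5,7→12,9→13,s→5 6:i→14,7→10,9→6,s→15 7:i→15,7→16,9→9,s→7 8:i→8,7→8,9→17,s→5 9:i→18,7→19,9→9,s→9 10:i→20,7→10,9→10,s→21 11:i→21,7→22,9→13,s→11 12:i→12,7→23,9→22,s→12 13:i→24,7→25,9→13,s→13 14:i→23,7→20,9→14,s→26 15:i→26,7→27,9→18,s→15 16:i→27,7→16,9→17,s→11 17:i→28,7→19,9→17,s→13 18:i→29,7→30,9→18,s→18 19:i→30,7→19,9→19,s→23 20:i→23,7→20,9→20,s→31 21:i→31,7→32,9→24,s→21 22:i→32,7→23,9→22,s→22 23:i→23,7→23,9→23,s→23 24:i→33,7→34,9→24,s→24 25:i→34,7→23,9→25,s→23 26:i→23,7→35,9→29,s→26 27:i→35,7→27,9→28,s→21 28:i→36,7→30,9→28,s→24 29:i→23,7→37,9→29,s→29 30:i→37,7→30,9→30,s→23 31:i→23,7→38,9→33,s→31 32:i→38,7→23,9→32,s→32 33:i→23,7→39,9→33,s→33 34:i→39,7→23,9→34,s→23 35:i→23,7→35,9→36,s→31 36:i→23,7→37,9→36,s→33 37:i→23,7→37,9→37,s→23 38:i→23,7→23,9→38,s→38 39:i→23,7→23,9→39,s→23 [Hopcroft].
'7s77': N↓-sim [56, 42, 25, 14, 1] end={s46} ∉↓L; 4/4 del acc.
'9iii': |S_i|=[56, 49, 36, 18, 1] end={s46} rej; 4/4 deletions ∈↓L.
's97s': |S_i|=[56, 47, 30, 11, 3] end={s46,s53,s58} rej; 4/4 del acc.
3 obstructions.


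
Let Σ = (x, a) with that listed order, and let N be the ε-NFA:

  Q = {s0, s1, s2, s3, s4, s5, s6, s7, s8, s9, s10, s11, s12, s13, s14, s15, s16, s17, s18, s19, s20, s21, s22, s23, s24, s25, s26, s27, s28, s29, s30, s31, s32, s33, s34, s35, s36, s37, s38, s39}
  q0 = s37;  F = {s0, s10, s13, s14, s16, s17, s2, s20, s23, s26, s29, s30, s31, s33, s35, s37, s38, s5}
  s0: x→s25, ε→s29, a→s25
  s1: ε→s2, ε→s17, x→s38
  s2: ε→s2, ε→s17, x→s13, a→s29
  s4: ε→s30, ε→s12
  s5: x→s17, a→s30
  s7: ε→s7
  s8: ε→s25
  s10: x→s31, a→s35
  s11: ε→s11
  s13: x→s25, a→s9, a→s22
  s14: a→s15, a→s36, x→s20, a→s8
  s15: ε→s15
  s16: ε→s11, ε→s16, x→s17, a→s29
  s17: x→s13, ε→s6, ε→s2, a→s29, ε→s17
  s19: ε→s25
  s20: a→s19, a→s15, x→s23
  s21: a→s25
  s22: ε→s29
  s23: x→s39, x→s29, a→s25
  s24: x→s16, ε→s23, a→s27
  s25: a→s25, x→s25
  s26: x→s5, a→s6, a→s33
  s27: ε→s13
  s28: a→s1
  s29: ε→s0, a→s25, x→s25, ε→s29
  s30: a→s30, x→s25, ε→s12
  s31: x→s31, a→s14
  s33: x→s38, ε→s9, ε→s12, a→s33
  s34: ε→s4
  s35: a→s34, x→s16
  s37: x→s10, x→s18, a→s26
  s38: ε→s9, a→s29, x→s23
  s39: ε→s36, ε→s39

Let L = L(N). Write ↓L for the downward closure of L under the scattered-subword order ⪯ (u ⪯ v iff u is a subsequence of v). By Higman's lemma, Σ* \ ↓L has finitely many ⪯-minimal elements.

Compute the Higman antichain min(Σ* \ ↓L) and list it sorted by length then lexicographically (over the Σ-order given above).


|Q|=40, |F|=18, |δ|=79 (29 ε).
min D↑ (17 st, q0=0, F={13}): 0:x→1,a→2 1:x→3,a→4 2:x→5,a→6 3:x→3,a→7 4:x→8,a→9 5:x→10,a→9 6:x→11,a→6 7:x→12,a→13 8:x→10,a→14 9:x→13,a→9 10:x→15,a→14 11:x→16,a→14 12:x→16,a→13 13:x→13,a→13 14:x→13,a→13 15:x→13,a→14 16:x→14,a→13 [Hopcroft].
'xxaa': N↓-sim [32, 29, 20, 13, 5] end={s15,s19,s25,s36,s8} ∉↓L; 4/4 single-dels accept.
'xaax': run [32, 29, 24, 13, 1] end={s25} ∉↓L; 4/4 deletions ∈↓L.
'axax': N↓-sim [32, 28, 21, 9, 1] end={s25} ∉↓L; 4/4 del acc.
'axxxx': N↓-sim [32, 28, 21, 12, 8, 1] end={s25} rej; 5/5 deletions ∈↓L.
'aaxxa': |S_i|=[32, 28, 18, 8, 6, 1] end={s25} rej; 5/5 single-dels accept.
'aaxaa': |S_i|=[32, 28, 18, 8, 3, 1] end={s25} rej; 5/5 deletions ∈↓L.
6 minimals (antichain).

Antichain: [xxaa, xaax, axax, axxxx, aaxxa, aaxaa].


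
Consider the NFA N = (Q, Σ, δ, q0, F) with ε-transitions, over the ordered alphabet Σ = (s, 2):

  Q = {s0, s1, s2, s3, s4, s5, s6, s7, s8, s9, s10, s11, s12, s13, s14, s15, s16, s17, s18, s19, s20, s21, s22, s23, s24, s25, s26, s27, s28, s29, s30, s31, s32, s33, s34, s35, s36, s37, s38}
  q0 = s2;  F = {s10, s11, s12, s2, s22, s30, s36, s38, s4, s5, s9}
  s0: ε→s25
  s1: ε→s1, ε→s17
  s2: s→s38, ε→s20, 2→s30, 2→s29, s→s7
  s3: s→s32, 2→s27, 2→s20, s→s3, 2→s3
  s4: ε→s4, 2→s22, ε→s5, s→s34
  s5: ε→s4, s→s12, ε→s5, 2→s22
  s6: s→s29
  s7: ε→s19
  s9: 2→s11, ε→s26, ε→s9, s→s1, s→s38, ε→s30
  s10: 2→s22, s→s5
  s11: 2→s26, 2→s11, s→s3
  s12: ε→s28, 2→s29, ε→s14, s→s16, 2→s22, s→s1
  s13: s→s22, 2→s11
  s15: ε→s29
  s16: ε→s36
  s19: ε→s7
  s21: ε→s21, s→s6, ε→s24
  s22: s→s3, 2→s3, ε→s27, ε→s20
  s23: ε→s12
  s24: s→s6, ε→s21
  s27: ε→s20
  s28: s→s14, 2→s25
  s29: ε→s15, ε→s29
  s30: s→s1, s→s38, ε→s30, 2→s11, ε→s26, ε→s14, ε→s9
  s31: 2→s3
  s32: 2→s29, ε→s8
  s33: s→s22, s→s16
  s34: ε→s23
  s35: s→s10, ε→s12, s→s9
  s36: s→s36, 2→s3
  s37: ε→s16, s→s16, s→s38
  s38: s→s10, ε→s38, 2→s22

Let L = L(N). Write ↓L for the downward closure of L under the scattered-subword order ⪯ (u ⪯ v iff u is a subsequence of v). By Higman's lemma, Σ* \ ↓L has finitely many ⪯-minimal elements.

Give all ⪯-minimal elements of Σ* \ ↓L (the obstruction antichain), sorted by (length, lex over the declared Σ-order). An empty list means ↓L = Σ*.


min(Σ*\↓L) = [s2s, s22, 22s, sssss2].

|Q|=39, |F|=11, |δ|=84 (35 ε).
min D↑ (10 st, q0=0, F={7}): 0:s→1,2→2 1:s→3,2→4 2:s→1,2→5 3:s→6,2→4 4:s→7,2→7 5:s→7,2→5 6:s→8,2→4 7:s→7,2→7 8:s→9,2→4 9:s→9,2→7.
's2s': N↓-sim [29, 24, 9, 7] end={s15,s20,s27,s29,s3,s32,s8} — reject; 3/3 single-dels accept.
's22': N↓-sim [29, 24, 9, 7] end={s15,s20,s27,s29,s3,s32,s8} ∉↓L; 3/3 deletions ∈↓L.
'22s': N↓-sim [29, 26, 11, 7] end={s15,s20,s27,s29,s3,s32,s8} ∉↓L; 3/3 del acc.
'sssss2': |S_i|=[29, 24, 21, 20, 18, 12, 7] end={s15,s20,s27,s29,s3,s32,s8} ∉↓L; 6/6 del acc.
4 minimals (antichain).


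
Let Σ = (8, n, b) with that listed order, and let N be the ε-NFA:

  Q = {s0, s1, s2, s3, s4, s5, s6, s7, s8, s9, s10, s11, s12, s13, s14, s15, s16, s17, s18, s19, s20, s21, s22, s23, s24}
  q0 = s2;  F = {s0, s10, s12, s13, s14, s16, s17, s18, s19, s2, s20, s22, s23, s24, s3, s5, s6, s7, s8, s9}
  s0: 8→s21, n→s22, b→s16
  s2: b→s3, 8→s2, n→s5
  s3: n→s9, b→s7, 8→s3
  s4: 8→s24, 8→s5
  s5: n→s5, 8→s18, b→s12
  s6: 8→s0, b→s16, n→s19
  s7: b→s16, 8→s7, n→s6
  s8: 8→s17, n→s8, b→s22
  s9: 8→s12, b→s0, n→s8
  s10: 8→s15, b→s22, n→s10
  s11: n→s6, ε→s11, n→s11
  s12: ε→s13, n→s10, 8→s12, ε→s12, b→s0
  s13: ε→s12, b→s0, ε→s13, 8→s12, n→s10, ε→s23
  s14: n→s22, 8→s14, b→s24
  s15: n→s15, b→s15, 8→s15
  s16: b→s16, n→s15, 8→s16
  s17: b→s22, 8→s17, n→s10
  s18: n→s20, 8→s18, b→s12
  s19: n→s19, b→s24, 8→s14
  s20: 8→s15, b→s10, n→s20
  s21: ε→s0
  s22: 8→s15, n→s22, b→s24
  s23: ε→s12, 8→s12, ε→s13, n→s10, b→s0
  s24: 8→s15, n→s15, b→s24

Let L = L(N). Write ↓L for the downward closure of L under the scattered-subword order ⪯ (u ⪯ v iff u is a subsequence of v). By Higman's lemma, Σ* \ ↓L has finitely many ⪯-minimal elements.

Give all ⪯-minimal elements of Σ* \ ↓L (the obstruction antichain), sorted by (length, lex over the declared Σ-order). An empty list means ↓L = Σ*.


|Q|=25, |F|=20, |δ|=76 (9 ε).
min D↑ (19 st, q0=0, F={13}): 0:8→0,n→1,b→2 1:8→3,n→1,b→4 2:8→2,n→5,b→6 3:8→3,n→7,b→4 4:8→4,n→8,b→9 5:8→4,n→10,b→9 6:8→6,n→11,b→12 7:8→13,n→7,b→8 8:8→13,n→8,b→14 9:8→9,n→14,b→12 10:8→15,n→10,b→14 11:8→9,n→16,b→12 12:8→12,n→13,b→12 13:8→13,n→13,b→13 14:8→13,n→14,b→17 15:8→15,n→8,b→14 16:8→18,n→16,b→17 17:8→13,n→13,b→17 18:8→18,n→14,b→17 [Hopcroft].
'n8n8': |S_i|=[22, 19, 14, 5, 1] end={s15} ∉↓L; 4/4 del acc.
'nbn8': run [22, 19, 10, 4, 1] end={s15} ∉↓L; 4/4 deletions ∈↓L.
'bbbn': N↓-sim [22, 18, 10, 3, 1] end={s15} rej; 4/4 single-dels accept.
'bnnb8': N↓-sim [22, 18, 16, 8, 3, 1] end={s15} — reject; 5/5 del acc.
4 minimals (antichain).

A = [n8n8, nbn8, bbbn, bnnb8].


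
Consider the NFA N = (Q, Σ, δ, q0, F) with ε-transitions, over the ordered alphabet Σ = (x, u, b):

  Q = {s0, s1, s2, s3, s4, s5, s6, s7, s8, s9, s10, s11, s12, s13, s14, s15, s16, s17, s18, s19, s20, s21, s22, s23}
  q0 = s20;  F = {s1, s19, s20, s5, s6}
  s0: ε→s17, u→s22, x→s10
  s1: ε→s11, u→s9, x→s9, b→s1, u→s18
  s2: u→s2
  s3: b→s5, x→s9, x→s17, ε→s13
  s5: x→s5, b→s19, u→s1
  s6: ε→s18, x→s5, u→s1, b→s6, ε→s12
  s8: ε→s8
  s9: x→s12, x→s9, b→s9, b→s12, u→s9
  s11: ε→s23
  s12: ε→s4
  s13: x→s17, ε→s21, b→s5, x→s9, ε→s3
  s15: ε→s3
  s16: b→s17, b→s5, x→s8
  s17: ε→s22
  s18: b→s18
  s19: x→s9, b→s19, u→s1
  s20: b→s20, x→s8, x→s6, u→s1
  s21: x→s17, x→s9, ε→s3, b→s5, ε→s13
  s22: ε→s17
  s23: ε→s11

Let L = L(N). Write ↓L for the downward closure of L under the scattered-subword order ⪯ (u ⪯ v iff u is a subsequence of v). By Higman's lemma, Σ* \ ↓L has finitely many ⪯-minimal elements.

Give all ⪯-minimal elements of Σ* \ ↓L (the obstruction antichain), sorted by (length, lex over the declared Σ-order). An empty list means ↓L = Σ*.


Antichain: [ux, uu, xxbx].

|Q|=24, |F|=5, |δ|=54 (16 ε).
min D↑ (6 st, q0=0, F={4}): 0:x→1,u→2,b→0 1:x→3,u→2,b→1 2:x→4,u→4,b→2 3:x→3,u→2,b→5 4:x→4,u→4,b→4 5:x→4,u→2,b→5.
'ux': N↓-sim [12, 7, 3] end={s12,s4,s9} — reject; 2/2 deletions ∈↓L.
'uu': run [12, 7, 4] end={s12,s18,s4,s9} — reject; 2/2 del acc.
'xxbx': |S_i|=[12, 11, 9, 8, 3] end={s12,s4,s9} rej; 4/4 single-dels accept.
3 minimals (antichain).
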